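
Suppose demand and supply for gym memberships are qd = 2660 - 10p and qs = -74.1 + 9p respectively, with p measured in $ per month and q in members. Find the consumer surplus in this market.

Equating demand and supply, 2660 - 10p = -74.1 + 9p gives 19p = 2734.1, so p* = 143.9.
Substitute back: q* = 2660 - 10(143.9) = 1221.
Demand choke price (qd = 0): p = 2660/10 = 266. Consumer surplus = ½ × (266 - 143.9) × 1221 = 74542.05.

Consumer surplus = 74542.05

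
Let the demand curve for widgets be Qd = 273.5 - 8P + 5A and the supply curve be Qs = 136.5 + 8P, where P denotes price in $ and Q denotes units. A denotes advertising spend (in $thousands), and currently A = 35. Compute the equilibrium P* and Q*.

P* = 19.5, Q* = 292.5

With A = 35, demand is Qd = 448.5 - 8P.
Equating demand and supply, 448.5 - 8P = 136.5 + 8P gives 16P = 312, so P* = 19.5.
Plugging P* into demand: Q* = 448.5 - 8(19.5) = 292.5.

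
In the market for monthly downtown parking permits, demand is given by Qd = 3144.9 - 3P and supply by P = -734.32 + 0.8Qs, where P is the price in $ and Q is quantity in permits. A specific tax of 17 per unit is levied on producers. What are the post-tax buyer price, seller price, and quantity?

P_b = 529, P_s = 512, Q = 1557.9

Rewriting in direct form: Qs = 917.9 + 1.25P.
With a tax of 17 on producers, they supply based on the net price P_s = P_b - 17, so Qs = 896.65 + 1.25P_b.
Set Qd = Qs: 3144.9 - 3P_b = 896.65 + 1.25P_b, so 2248.25 = 4.25P_b and P_b = 529.
So P_s = 512 and the quantity traded is Q = 3144.9 - 3(529) = 1557.9.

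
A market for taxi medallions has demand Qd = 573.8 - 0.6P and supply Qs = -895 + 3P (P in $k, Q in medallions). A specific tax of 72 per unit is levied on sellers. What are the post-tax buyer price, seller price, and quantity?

P_b = 468, P_s = 396, Q = 293

Sellers keep P_s = P_b - 72 per unit, so supply in terms of the buyer price is Qs = -1111 + 3P_b.
Market clearing requires 573.8 - 0.6P_b = -1111 + 3P_b; hence 1684.8 = 3.6P_b and P_b = 468.
Then P_s = 468 - 72 = 396 and Q = 573.8 - 0.6(468) = 293.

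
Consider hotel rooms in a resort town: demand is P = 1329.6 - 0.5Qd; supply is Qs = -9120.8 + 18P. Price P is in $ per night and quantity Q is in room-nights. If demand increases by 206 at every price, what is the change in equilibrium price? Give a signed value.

Solving each curve for Q: Qd = 2659.2 - 2P.
At equilibrium Qd = Qs, so 2659.2 - 2P = -9120.8 + 18P; collecting terms, 11780 = 20P and P* = 589.
Then Q* = 2659.2 - 2(589) = 1481.2.
After the shift, demand is Qd = 2865.2 - 2P.
The new intersection has 11986 = 20P, i.e. P = 599.3, Q = 1666.6.
ΔP = 599.3 - 589 = 10.3.

ΔP = 10.3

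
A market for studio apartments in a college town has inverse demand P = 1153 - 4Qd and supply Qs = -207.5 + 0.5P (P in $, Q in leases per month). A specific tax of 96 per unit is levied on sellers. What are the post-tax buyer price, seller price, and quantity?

P_b = 725, P_s = 629, Q = 107

Solving each curve for Q: Qd = 288.25 - 0.25P.
With a tax of 96 on sellers, they supply based on the net price P_s = P_b - 96, so Qs = -255.5 + 0.5P_b.
Set Qd = Qs: 288.25 - 0.25P_b = -255.5 + 0.5P_b, so 543.75 = 0.75P_b and P_b = 725.
So P_s = 629 and the quantity traded is Q = 288.25 - 0.25(725) = 107.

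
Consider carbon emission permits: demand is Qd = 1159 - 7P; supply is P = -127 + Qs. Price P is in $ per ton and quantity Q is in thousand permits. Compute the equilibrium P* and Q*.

Rewriting in direct form: Qs = 127 + P.
The market clears where 1159 - 7P = 127 + P. Rearranging, 8P = 1032, hence P* = 129.
Then Q* = 1159 - 7(129) = 256.

P* = 129, Q* = 256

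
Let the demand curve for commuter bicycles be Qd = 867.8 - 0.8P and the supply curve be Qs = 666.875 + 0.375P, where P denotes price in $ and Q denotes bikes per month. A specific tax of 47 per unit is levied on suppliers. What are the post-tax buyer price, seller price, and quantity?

With a tax of 47 on suppliers, they supply based on the net price P_s = P_b - 47, so Qs = 649.25 + 0.375P_b.
Equate demand and the shifted supply: 867.8 - 0.8P_b = 649.25 + 0.375P_b, giving 1.175P_b = 218.55, so P_b = 186.
So P_s = 139 and the quantity traded is Q = 867.8 - 0.8(186) = 719.

P_b = 186, P_s = 139, Q = 719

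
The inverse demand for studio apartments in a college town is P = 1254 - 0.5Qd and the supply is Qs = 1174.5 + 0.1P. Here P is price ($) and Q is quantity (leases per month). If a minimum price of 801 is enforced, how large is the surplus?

Surplus = 348.6

Rewriting in direct form: Qd = 2508 - 2P.
At P = 801: Qd = 906 and Qs = 1254.6.
Surplus = Qs - Qd = 1254.6 - 906 = 348.6.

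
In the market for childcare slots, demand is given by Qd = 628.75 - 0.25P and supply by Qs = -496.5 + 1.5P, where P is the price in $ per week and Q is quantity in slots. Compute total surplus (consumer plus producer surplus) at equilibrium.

Total surplus = 511056

Equating demand and supply, 628.75 - 0.25P = -496.5 + 1.5P gives 1.75P = 1125.25, so P* = 643.
Then Q* = 628.75 - 0.25(643) = 468.
Demand choke price = 2515; supply choke price = 331. CS = ½(2515 - 643)(468) = 438048; PS = ½(643 - 331)(468) = 73008. Total surplus = 511056.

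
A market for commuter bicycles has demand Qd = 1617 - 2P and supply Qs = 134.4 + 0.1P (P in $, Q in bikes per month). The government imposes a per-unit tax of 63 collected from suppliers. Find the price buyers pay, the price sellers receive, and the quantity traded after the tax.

The tax drives a wedge P_b - P_s = 63. Substituting P_s = P_b - 63 into supply: Qs = 128.1 + 0.1P_b.
Equate demand and the shifted supply: 1617 - 2P_b = 128.1 + 0.1P_b, giving 2.1P_b = 1488.9, so P_b = 709.
So P_s = 646 and the quantity traded is Q = 1617 - 2(709) = 199.

P_b = 709, P_s = 646, Q = 199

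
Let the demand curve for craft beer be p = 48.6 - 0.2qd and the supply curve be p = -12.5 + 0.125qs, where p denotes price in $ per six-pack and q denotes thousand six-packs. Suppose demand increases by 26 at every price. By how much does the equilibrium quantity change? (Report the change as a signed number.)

Δq = 16

Inverting to quantity form: qd = 243 - 5p and qs = 100 + 8p.
Set qd = qs: 243 - 5p = 100 + 8p, so 143 = 13p and p* = 11.
From the demand curve, q* = 243 - 5(11) = 188.
After the shift, demand is qd = 269 - 5p.
Re-solving, 13p = 169 gives p = 13 and q = 204.
Δq = 204 - 188 = 16.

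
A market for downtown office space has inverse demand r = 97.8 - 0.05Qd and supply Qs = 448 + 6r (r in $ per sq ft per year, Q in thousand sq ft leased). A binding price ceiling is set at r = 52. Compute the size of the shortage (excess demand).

Solving each curve for Q: Qd = 1956 - 20r.
Evaluating both curves at the ceiling price 52 gives Qd = 916, Qs = 760.
Shortage = Qd - Qs = 916 - 760 = 156.

Shortage = 156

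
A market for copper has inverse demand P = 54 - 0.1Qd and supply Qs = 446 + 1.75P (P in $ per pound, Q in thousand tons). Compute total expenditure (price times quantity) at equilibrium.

Total expenditure = 3680

Inverting to quantity form: Qd = 540 - 10P.
The market clears where 540 - 10P = 446 + 1.75P. Rearranging, 11.75P = 94, hence P* = 8.
Plugging P* into demand: Q* = 540 - 10(8) = 460.
Total expenditure = P* × Q* = 8 × 460 = 3680.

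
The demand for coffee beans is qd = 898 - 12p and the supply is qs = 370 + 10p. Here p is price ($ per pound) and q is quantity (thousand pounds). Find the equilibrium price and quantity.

p* = 24, q* = 610

Set qd = qs: 898 - 12p = 370 + 10p, so 528 = 22p and p* = 24.
From the demand curve, q* = 898 - 12(24) = 610.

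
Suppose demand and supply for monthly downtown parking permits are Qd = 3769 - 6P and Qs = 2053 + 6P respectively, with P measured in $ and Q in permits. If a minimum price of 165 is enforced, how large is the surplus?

At P = 165: Qd = 2779 and Qs = 3043.
Surplus = Qs - Qd = 3043 - 2779 = 264.

Surplus = 264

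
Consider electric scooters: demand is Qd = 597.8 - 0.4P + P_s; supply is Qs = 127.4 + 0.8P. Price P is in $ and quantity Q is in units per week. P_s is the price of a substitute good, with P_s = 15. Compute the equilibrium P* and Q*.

With P_s = 15, demand is Qd = 612.8 - 0.4P.
The market clears where 612.8 - 0.4P = 127.4 + 0.8P. Rearranging, 1.2P = 485.4, hence P* = 404.5.
Substitute back: Q* = 612.8 - 0.4(404.5) = 451.

P* = 404.5, Q* = 451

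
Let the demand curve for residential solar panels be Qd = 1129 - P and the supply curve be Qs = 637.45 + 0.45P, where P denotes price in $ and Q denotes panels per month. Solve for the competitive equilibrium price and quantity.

Equating demand and supply, 1129 - P = 637.45 + 0.45P gives 1.45P = 491.55, so P* = 339.
Then Q* = 1129 - 339 = 790.

P* = 339, Q* = 790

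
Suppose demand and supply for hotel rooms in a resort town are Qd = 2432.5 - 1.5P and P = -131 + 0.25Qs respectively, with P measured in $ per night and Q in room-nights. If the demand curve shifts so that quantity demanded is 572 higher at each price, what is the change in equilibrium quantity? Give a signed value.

ΔQ = 416

Rewriting in direct form: Qs = 524 + 4P.
Equating demand and supply, 2432.5 - 1.5P = 524 + 4P gives 5.5P = 1908.5, so P* = 347.
Then Q* = 2432.5 - 1.5(347) = 1912.
After the shift, demand is Qd = 3004.5 - 1.5P.
Re-solving, 5.5P = 2480.5 gives P = 451 and Q = 2328.
ΔQ = 2328 - 1912 = 416.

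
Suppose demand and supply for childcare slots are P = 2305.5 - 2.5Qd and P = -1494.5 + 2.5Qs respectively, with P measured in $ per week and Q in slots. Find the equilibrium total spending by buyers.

Total spending by buyers = 308180

Solving each curve for Q: Qd = 922.2 - 0.4P and Qs = 597.8 + 0.4P.
At equilibrium Qd = Qs, so 922.2 - 0.4P = 597.8 + 0.4P; collecting terms, 324.4 = 0.8P and P* = 405.5.
Substitute back: Q* = 922.2 - 0.4(405.5) = 760.
Total spending by buyers = P* × Q* = 405.5 × 760 = 308180.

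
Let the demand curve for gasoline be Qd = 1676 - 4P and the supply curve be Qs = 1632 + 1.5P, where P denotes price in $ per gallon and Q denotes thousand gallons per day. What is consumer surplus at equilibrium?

Set Qd = Qs: 1676 - 4P = 1632 + 1.5P, so 44 = 5.5P and P* = 8.
From the demand curve, Q* = 1676 - 4(8) = 1644.
Demand choke price (Qd = 0): P = 1676/4 = 419. Consumer surplus = ½ × (419 - 8) × 1644 = 337842.

Consumer surplus = 337842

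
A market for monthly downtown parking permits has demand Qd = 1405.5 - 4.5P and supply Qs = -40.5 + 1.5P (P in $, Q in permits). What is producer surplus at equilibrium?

Producer surplus = 34347

Set Qd = Qs: 1405.5 - 4.5P = -40.5 + 1.5P, so 1446 = 6P and P* = 241.
Then Q* = 1405.5 - 4.5(241) = 321.
Supply choke price (Qs = 0): P = 27. Producer surplus = ½ × (241 - 27) × 321 = 34347.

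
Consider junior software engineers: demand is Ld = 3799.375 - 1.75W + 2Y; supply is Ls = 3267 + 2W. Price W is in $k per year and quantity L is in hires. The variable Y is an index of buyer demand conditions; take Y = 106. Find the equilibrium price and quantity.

W* = 198.5, L* = 3664

With Y = 106, demand is Ld = 4011.375 - 1.75W.
Equating demand and supply, 4011.375 - 1.75W = 3267 + 2W gives 3.75W = 744.375, so W* = 198.5.
From the demand curve, L* = 4011.375 - 1.75(198.5) = 3664.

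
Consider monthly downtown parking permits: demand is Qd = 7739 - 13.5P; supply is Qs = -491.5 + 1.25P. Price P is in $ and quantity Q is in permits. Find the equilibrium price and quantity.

P* = 558, Q* = 206

The market clears where 7739 - 13.5P = -491.5 + 1.25P. Rearranging, 14.75P = 8230.5, hence P* = 558.
Plugging P* into demand: Q* = 7739 - 13.5(558) = 206.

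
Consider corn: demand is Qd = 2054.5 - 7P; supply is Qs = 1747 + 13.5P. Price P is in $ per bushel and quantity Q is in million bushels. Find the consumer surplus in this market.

Consumer surplus = 271467.875

At equilibrium Qd = Qs, so 2054.5 - 7P = 1747 + 13.5P; collecting terms, 307.5 = 20.5P and P* = 15.
From the demand curve, Q* = 2054.5 - 7(15) = 1949.5.
Demand choke price (Qd = 0): P = 2054.5/7 = 293.5. Consumer surplus = ½ × (293.5 - 15) × 1949.5 = 271467.875.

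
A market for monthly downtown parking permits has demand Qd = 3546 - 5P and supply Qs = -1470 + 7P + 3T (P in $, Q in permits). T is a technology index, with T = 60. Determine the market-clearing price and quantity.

P* = 403, Q* = 1531

With T = 60, supply is Qs = -1290 + 7P.
Set Qd = Qs: 3546 - 5P = -1290 + 7P, so 4836 = 12P and P* = 403.
Plugging P* into demand: Q* = 3546 - 5(403) = 1531.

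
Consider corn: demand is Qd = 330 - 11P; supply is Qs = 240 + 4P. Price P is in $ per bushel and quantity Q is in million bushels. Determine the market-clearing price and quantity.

Set Qd = Qs: 330 - 11P = 240 + 4P, so 90 = 15P and P* = 6.
From the demand curve, Q* = 330 - 11(6) = 264.

P* = 6, Q* = 264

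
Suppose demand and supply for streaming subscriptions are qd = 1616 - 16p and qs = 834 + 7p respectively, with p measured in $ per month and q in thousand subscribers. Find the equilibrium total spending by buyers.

Equating demand and supply, 1616 - 16p = 834 + 7p gives 23p = 782, so p* = 34.
From the demand curve, q* = 1616 - 16(34) = 1072.
Total spending by buyers = p* × q* = 34 × 1072 = 36448.

Total spending by buyers = 36448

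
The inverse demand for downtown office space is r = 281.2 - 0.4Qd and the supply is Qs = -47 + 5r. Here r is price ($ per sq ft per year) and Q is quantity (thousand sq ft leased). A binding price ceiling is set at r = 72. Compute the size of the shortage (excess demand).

In direct form, Qd = 703 - 2.5r.
At r = 72: Qd = 523 and Qs = 313.
Shortage = Qd - Qs = 523 - 313 = 210.

Shortage = 210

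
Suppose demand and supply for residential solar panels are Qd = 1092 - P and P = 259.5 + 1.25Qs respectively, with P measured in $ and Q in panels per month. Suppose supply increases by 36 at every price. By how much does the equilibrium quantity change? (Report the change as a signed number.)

In direct form, Qs = -207.6 + 0.8P.
At equilibrium Qd = Qs, so 1092 - P = -207.6 + 0.8P; collecting terms, 1299.6 = 1.8P and P* = 722.
From the demand curve, Q* = 1092 - 722 = 370.
After the shift, supply is Qs = -171.6 + 0.8P.
Re-solving, 1.8P = 1263.6 gives P = 702 and Q = 390.
ΔQ = 390 - 370 = 20.

ΔQ = 20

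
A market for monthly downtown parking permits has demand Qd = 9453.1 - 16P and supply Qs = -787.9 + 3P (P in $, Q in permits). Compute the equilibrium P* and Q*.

P* = 539, Q* = 829.1

At equilibrium Qd = Qs, so 9453.1 - 16P = -787.9 + 3P; collecting terms, 10241 = 19P and P* = 539.
Then Q* = 9453.1 - 16(539) = 829.1.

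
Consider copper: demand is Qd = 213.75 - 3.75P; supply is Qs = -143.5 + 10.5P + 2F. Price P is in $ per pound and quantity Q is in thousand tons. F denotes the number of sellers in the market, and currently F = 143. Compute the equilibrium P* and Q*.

With F = 143, supply is Qs = 142.5 + 10.5P.
Set Qd = Qs: 213.75 - 3.75P = 142.5 + 10.5P, so 71.25 = 14.25P and P* = 5.
Then Q* = 213.75 - 3.75(5) = 195.

P* = 5, Q* = 195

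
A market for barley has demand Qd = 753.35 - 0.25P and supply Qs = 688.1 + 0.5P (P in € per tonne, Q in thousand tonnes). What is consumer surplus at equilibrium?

Consumer surplus = 1070477.12

The market clears where 753.35 - 0.25P = 688.1 + 0.5P. Rearranging, 0.75P = 65.25, hence P* = 87.
Substitute back: Q* = 753.35 - 0.25(87) = 731.6.
Demand choke price (Qd = 0): P = 753.35/0.25 = 3013.4. Consumer surplus = ½ × (3013.4 - 87) × 731.6 = 1070477.12.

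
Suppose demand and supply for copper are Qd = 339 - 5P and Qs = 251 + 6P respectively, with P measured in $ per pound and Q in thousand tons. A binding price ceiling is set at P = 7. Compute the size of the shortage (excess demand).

At P = 7: Qd = 304 and Qs = 293.
Shortage = Qd - Qs = 304 - 293 = 11.

Shortage = 11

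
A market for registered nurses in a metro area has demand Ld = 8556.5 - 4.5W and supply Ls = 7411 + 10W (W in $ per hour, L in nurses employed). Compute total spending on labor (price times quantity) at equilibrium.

At equilibrium Ld = Ls, so 8556.5 - 4.5W = 7411 + 10W; collecting terms, 1145.5 = 14.5W and W* = 79.
From the demand curve, L* = 8556.5 - 4.5(79) = 8201.
Total spending on labor = W* × L* = 79 × 8201 = 647879.

Total spending on labor = 647879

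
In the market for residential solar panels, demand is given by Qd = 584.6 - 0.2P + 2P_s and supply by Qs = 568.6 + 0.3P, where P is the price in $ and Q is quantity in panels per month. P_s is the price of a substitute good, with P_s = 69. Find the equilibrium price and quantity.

With P_s = 69, demand is Qd = 722.6 - 0.2P.
Set Qd = Qs: 722.6 - 0.2P = 568.6 + 0.3P, so 154 = 0.5P and P* = 308.
Substitute back: Q* = 722.6 - 0.2(308) = 661.

P* = 308, Q* = 661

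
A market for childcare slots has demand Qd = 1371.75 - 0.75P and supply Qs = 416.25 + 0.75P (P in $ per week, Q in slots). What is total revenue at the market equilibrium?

Total revenue = 569478

Equating demand and supply, 1371.75 - 0.75P = 416.25 + 0.75P gives 1.5P = 955.5, so P* = 637.
Then Q* = 1371.75 - 0.75(637) = 894.
Total revenue = P* × Q* = 637 × 894 = 569478.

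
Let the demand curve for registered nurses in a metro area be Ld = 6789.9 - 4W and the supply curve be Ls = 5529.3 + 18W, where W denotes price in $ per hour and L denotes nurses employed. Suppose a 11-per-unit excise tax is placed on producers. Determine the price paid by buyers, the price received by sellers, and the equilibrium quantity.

W_b = 66.3, W_s = 55.3, L = 6524.7

Producers keep W_s = W_b - 11 per unit, so supply in terms of the buyer price is Ls = 5331.3 + 18W_b.
Set Ld = Ls: 6789.9 - 4W_b = 5331.3 + 18W_b, so 1458.6 = 22W_b and W_b = 66.3.
So W_s = 55.3 and the quantity traded is L = 6789.9 - 4(66.3) = 6524.7.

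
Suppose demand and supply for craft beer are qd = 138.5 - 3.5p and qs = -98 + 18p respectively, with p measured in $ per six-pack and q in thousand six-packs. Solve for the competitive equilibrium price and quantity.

p* = 11, q* = 100

At equilibrium qd = qs, so 138.5 - 3.5p = -98 + 18p; collecting terms, 236.5 = 21.5p and p* = 11.
Plugging p* into demand: q* = 138.5 - 3.5(11) = 100.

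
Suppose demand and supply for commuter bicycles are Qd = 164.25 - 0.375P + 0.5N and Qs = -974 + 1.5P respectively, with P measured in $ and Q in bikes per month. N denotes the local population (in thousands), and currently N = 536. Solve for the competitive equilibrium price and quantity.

P* = 750, Q* = 151

With N = 536, demand is Qd = 432.25 - 0.375P.
Set Qd = Qs: 432.25 - 0.375P = -974 + 1.5P, so 1406.25 = 1.875P and P* = 750.
From the demand curve, Q* = 432.25 - 0.375(750) = 151.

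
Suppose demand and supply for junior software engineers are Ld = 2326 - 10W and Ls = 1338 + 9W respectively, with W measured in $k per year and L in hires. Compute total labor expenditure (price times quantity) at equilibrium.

Equating demand and supply, 2326 - 10W = 1338 + 9W gives 19W = 988, so W* = 52.
From the demand curve, L* = 2326 - 10(52) = 1806.
Total labor expenditure = W* × L* = 52 × 1806 = 93912.

Total labor expenditure = 93912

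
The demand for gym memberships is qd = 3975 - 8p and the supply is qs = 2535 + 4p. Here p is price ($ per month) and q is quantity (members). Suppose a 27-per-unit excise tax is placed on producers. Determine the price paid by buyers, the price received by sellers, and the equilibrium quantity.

p_b = 129, p_s = 102, q = 2943

The tax drives a wedge p_b - p_s = 27. Substituting p_s = p_b - 27 into supply: qs = 2427 + 4p_b.
Set qd = qs: 3975 - 8p_b = 2427 + 4p_b, so 1548 = 12p_b and p_b = 129.
So p_s = 102 and the quantity traded is q = 3975 - 8(129) = 2943.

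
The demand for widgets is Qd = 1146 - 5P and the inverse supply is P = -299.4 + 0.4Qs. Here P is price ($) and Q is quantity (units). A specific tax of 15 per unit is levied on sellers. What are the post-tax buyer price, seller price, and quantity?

Inverting to quantity form: Qs = 748.5 + 2.5P.
With a tax of 15 on sellers, they supply based on the net price P_s = P_b - 15, so Qs = 711 + 2.5P_b.
Set Qd = Qs: 1146 - 5P_b = 711 + 2.5P_b, so 435 = 7.5P_b and P_b = 58.
Then P_s = 58 - 15 = 43 and Q = 1146 - 5(58) = 856.

P_b = 58, P_s = 43, Q = 856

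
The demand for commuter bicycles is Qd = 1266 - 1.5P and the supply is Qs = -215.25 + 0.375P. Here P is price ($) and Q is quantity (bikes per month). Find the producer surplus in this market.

At equilibrium Qd = Qs, so 1266 - 1.5P = -215.25 + 0.375P; collecting terms, 1481.25 = 1.875P and P* = 790.
Substitute back: Q* = 1266 - 1.5(790) = 81.
Supply choke price (Qs = 0): P = 574. Producer surplus = ½ × (790 - 574) × 81 = 8748.

Producer surplus = 8748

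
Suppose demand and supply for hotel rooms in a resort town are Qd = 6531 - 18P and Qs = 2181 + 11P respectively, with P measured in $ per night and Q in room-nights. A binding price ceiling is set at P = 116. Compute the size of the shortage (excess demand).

Evaluating both curves at the ceiling price 116 gives Qd = 4443, Qs = 3457.
Shortage = Qd - Qs = 4443 - 3457 = 986.

Shortage = 986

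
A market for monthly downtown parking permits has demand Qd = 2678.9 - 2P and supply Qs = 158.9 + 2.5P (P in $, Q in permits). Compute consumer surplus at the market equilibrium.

The market clears where 2678.9 - 2P = 158.9 + 2.5P. Rearranging, 4.5P = 2520, hence P* = 560.
Then Q* = 2678.9 - 2(560) = 1558.9.
Demand choke price (Qd = 0): P = 2678.9/2 = 1339.45. Consumer surplus = ½ × (1339.45 - 560) × 1558.9 = 607542.3025.

Consumer surplus = 607542.3025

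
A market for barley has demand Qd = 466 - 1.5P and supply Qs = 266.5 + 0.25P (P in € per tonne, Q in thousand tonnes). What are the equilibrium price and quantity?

P* = 114, Q* = 295

Set Qd = Qs: 466 - 1.5P = 266.5 + 0.25P, so 199.5 = 1.75P and P* = 114.
Substitute back: Q* = 466 - 1.5(114) = 295.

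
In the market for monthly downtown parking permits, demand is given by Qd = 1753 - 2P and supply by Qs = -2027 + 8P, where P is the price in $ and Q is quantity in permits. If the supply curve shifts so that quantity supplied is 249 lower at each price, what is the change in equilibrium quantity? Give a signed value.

ΔQ = -49.8

At equilibrium Qd = Qs, so 1753 - 2P = -2027 + 8P; collecting terms, 3780 = 10P and P* = 378.
Plugging P* into demand: Q* = 1753 - 2(378) = 997.
After the shift, supply is Qs = -2276 + 8P.
The new intersection has 4029 = 10P, i.e. P = 402.9, Q = 947.2.
ΔQ = 947.2 - 997 = -49.8.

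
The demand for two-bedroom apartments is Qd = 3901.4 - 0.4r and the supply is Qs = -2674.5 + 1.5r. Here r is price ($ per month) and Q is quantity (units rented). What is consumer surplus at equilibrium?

Consumer surplus = 7919111.25

The market clears where 3901.4 - 0.4r = -2674.5 + 1.5r. Rearranging, 1.9r = 6575.9, hence r* = 3461.
Plugging r* into demand: Q* = 3901.4 - 0.4(3461) = 2517.
Demand choke price (Qd = 0): r = 3901.4/0.4 = 9753.5. Consumer surplus = ½ × (9753.5 - 3461) × 2517 = 7919111.25.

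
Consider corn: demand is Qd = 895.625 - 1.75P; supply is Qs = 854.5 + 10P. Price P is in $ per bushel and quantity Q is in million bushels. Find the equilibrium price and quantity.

P* = 3.5, Q* = 889.5

Equating demand and supply, 895.625 - 1.75P = 854.5 + 10P gives 11.75P = 41.125, so P* = 3.5.
From the demand curve, Q* = 895.625 - 1.75(3.5) = 889.5.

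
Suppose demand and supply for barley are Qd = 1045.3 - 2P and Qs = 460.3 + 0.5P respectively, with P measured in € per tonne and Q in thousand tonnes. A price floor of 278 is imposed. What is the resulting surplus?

At P = 278: Qd = 489.3 and Qs = 599.3.
Surplus = Qs - Qd = 599.3 - 489.3 = 110.

Surplus = 110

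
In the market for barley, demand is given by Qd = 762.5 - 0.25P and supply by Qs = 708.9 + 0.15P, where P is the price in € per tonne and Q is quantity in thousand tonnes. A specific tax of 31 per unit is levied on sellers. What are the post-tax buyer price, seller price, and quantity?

With a tax of 31 on sellers, they supply based on the net price P_s = P_b - 31, so Qs = 704.25 + 0.15P_b.
Set Qd = Qs: 762.5 - 0.25P_b = 704.25 + 0.15P_b, so 58.25 = 0.4P_b and P_b = 145.625.
Then P_s = 145.625 - 31 = 114.625 and Q = 762.5 - 0.25(145.625) = 726.09375.

P_b = 145.625, P_s = 114.625, Q = 726.09375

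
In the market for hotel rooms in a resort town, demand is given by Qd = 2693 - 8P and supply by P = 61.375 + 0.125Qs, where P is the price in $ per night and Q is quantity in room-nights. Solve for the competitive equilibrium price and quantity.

Inverting to quantity form: Qs = -491 + 8P.
At equilibrium Qd = Qs, so 2693 - 8P = -491 + 8P; collecting terms, 3184 = 16P and P* = 199.
From the demand curve, Q* = 2693 - 8(199) = 1101.

P* = 199, Q* = 1101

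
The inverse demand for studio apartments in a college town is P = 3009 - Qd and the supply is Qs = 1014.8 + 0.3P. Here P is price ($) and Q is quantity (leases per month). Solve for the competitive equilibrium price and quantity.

P* = 1534, Q* = 1475

In direct form, Qd = 3009 - P.
Equating demand and supply, 3009 - P = 1014.8 + 0.3P gives 1.3P = 1994.2, so P* = 1534.
From the demand curve, Q* = 3009 - 1534 = 1475.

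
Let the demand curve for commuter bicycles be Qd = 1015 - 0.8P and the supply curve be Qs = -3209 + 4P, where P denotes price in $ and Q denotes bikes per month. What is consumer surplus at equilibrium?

Consumer surplus = 60450.625

Equating demand and supply, 1015 - 0.8P = -3209 + 4P gives 4.8P = 4224, so P* = 880.
Plugging P* into demand: Q* = 1015 - 0.8(880) = 311.
Demand choke price (Qd = 0): P = 1015/0.8 = 1268.75. Consumer surplus = ½ × (1268.75 - 880) × 311 = 60450.625.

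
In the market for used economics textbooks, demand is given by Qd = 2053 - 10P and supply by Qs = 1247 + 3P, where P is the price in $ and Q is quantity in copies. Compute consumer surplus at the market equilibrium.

Consumer surplus = 102674.45

Equating demand and supply, 2053 - 10P = 1247 + 3P gives 13P = 806, so P* = 62.
Plugging P* into demand: Q* = 2053 - 10(62) = 1433.
Demand choke price (Qd = 0): P = 2053/10 = 205.3. Consumer surplus = ½ × (205.3 - 62) × 1433 = 102674.45.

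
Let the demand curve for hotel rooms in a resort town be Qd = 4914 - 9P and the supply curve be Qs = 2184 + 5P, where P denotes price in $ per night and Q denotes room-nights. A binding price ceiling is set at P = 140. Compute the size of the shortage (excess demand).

Shortage = 770

With P fixed at 140, quantity demanded is 3654 and quantity supplied is 2884.
Shortage = Qd - Qs = 3654 - 2884 = 770.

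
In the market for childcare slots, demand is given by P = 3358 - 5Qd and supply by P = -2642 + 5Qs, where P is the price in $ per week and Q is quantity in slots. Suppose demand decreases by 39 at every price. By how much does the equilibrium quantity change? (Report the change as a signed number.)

ΔQ = -19.5

Rewriting in direct form: Qd = 671.6 - 0.2P and Qs = 528.4 + 0.2P.
At equilibrium Qd = Qs, so 671.6 - 0.2P = 528.4 + 0.2P; collecting terms, 143.2 = 0.4P and P* = 358.
From the demand curve, Q* = 671.6 - 0.2(358) = 600.
After the shift, demand is Qd = 632.6 - 0.2P.
Re-solving, 0.4P = 104.2 gives P = 260.5 and Q = 580.5.
ΔQ = 580.5 - 600 = -19.5.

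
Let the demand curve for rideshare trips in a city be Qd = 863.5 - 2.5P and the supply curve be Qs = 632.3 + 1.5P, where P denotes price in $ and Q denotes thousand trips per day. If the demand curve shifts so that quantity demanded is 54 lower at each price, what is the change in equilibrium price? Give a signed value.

Set Qd = Qs: 863.5 - 2.5P = 632.3 + 1.5P, so 231.2 = 4P and P* = 57.8.
Plugging P* into demand: Q* = 863.5 - 2.5(57.8) = 719.
After the shift, demand is Qd = 809.5 - 2.5P.
New equilibrium: 177.2 = 4P, so P = 44.3 and Q = 698.75.
ΔP = 44.3 - 57.8 = -13.5.

ΔP = -13.5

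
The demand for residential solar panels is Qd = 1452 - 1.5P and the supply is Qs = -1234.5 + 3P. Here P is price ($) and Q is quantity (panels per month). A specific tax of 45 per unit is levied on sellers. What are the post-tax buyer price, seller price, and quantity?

With a tax of 45 on sellers, they supply based on the net price P_s = P_b - 45, so Qs = -1369.5 + 3P_b.
Market clearing requires 1452 - 1.5P_b = -1369.5 + 3P_b; hence 2821.5 = 4.5P_b and P_b = 627.
So P_s = 582 and the quantity traded is Q = 1452 - 1.5(627) = 511.5.

P_b = 627, P_s = 582, Q = 511.5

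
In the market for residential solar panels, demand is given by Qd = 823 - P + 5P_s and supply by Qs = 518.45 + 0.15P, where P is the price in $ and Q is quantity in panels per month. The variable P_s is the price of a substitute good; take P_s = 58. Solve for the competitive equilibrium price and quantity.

With P_s = 58, demand is Qd = 1113 - P.
At equilibrium Qd = Qs, so 1113 - P = 518.45 + 0.15P; collecting terms, 594.55 = 1.15P and P* = 517.
Plugging P* into demand: Q* = 1113 - 517 = 596.

P* = 517, Q* = 596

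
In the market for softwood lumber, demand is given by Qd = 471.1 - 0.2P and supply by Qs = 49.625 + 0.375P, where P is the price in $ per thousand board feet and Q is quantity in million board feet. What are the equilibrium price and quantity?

Set Qd = Qs: 471.1 - 0.2P = 49.625 + 0.375P, so 421.475 = 0.575P and P* = 733.
Then Q* = 471.1 - 0.2(733) = 324.5.

P* = 733, Q* = 324.5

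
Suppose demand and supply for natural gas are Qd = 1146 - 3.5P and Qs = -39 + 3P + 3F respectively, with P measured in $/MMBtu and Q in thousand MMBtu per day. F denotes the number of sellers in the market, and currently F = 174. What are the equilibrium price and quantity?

P* = 102, Q* = 789

With F = 174, supply is Qs = 483 + 3P.
The market clears where 1146 - 3.5P = 483 + 3P. Rearranging, 6.5P = 663, hence P* = 102.
Substitute back: Q* = 1146 - 3.5(102) = 789.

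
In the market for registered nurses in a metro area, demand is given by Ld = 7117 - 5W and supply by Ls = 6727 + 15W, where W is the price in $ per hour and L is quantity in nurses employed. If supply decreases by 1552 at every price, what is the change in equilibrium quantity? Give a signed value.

ΔL = -388

Set Ld = Ls: 7117 - 5W = 6727 + 15W, so 390 = 20W and W* = 19.5.
Plugging W* into demand: L* = 7117 - 5(19.5) = 7019.5.
After the shift, supply is Ls = 5175 + 15W.
Re-solving, 20W = 1942 gives W = 97.1 and L = 6631.5.
ΔL = 6631.5 - 7019.5 = -388.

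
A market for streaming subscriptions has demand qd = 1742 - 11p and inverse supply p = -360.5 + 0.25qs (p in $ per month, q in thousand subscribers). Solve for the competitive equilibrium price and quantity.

p* = 20, q* = 1522

Rewriting in direct form: qs = 1442 + 4p.
At equilibrium qd = qs, so 1742 - 11p = 1442 + 4p; collecting terms, 300 = 15p and p* = 20.
Substitute back: q* = 1742 - 11(20) = 1522.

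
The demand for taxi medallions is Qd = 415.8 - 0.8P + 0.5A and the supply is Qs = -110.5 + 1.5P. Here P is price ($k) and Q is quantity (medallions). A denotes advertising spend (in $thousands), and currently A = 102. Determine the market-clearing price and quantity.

P* = 251, Q* = 266

With A = 102, demand is Qd = 466.8 - 0.8P.
Equating demand and supply, 466.8 - 0.8P = -110.5 + 1.5P gives 2.3P = 577.3, so P* = 251.
Plugging P* into demand: Q* = 466.8 - 0.8(251) = 266.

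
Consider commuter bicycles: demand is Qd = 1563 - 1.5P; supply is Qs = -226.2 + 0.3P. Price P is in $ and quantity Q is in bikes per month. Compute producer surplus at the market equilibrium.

Set Qd = Qs: 1563 - 1.5P = -226.2 + 0.3P, so 1789.2 = 1.8P and P* = 994.
Substitute back: Q* = 1563 - 1.5(994) = 72.
Supply choke price (Qs = 0): P = 754. Producer surplus = ½ × (994 - 754) × 72 = 8640.

Producer surplus = 8640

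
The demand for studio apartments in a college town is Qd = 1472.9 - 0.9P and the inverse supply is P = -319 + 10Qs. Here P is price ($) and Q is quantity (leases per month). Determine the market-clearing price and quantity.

P* = 1441, Q* = 176

Inverting to quantity form: Qs = 31.9 + 0.1P.
At equilibrium Qd = Qs, so 1472.9 - 0.9P = 31.9 + 0.1P; collecting terms, 1441 = P and P* = 1441.
Then Q* = 1472.9 - 0.9(1441) = 176.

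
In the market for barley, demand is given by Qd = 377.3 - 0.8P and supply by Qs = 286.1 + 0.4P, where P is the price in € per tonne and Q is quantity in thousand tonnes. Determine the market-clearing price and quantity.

Equating demand and supply, 377.3 - 0.8P = 286.1 + 0.4P gives 1.2P = 91.2, so P* = 76.
Substitute back: Q* = 377.3 - 0.8(76) = 316.5.

P* = 76, Q* = 316.5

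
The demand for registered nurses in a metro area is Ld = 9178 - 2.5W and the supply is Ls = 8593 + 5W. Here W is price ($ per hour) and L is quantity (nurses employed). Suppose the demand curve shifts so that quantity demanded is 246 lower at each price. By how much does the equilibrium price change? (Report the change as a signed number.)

Equating demand and supply, 9178 - 2.5W = 8593 + 5W gives 7.5W = 585, so W* = 78.
Plugging W* into demand: L* = 9178 - 2.5(78) = 8983.
After the shift, demand is Ld = 8932 - 2.5W.
New equilibrium: 339 = 7.5W, so W = 45.2 and L = 8819.
ΔW = 45.2 - 78 = -32.8.

ΔW = -32.8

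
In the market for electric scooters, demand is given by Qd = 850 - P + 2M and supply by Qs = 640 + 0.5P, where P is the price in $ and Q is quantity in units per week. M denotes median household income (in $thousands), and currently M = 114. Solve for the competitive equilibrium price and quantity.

With M = 114, demand is Qd = 1078 - P.
Equating demand and supply, 1078 - P = 640 + 0.5P gives 1.5P = 438, so P* = 292.
From the demand curve, Q* = 1078 - 292 = 786.

P* = 292, Q* = 786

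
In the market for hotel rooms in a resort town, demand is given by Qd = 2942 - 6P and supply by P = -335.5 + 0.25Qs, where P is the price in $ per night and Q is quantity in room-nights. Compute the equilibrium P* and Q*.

P* = 160, Q* = 1982

In direct form, Qs = 1342 + 4P.
Set Qd = Qs: 2942 - 6P = 1342 + 4P, so 1600 = 10P and P* = 160.
From the demand curve, Q* = 2942 - 6(160) = 1982.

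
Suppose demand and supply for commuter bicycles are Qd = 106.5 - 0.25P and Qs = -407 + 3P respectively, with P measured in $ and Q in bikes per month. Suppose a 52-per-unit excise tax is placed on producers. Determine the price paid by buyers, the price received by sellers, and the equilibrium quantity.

P_b = 206, P_s = 154, Q = 55

With a tax of 52 on producers, they supply based on the net price P_s = P_b - 52, so Qs = -563 + 3P_b.
Market clearing requires 106.5 - 0.25P_b = -563 + 3P_b; hence 669.5 = 3.25P_b and P_b = 206.
Then P_s = 206 - 52 = 154 and Q = 106.5 - 0.25(206) = 55.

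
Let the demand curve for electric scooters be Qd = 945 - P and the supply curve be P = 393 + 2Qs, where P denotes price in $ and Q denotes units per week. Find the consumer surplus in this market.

Consumer surplus = 16928

Solving each curve for Q: Qs = -196.5 + 0.5P.
At equilibrium Qd = Qs, so 945 - P = -196.5 + 0.5P; collecting terms, 1141.5 = 1.5P and P* = 761.
Substitute back: Q* = 945 - 761 = 184.
Demand choke price (Qd = 0): P = 945. Consumer surplus = ½ × (945 - 761) × 184 = 16928.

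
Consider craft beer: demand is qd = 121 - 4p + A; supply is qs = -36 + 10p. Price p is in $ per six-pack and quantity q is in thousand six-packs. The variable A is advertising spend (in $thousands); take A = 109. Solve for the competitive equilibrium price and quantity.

p* = 19, q* = 154

With A = 109, demand is qd = 230 - 4p.
The market clears where 230 - 4p = -36 + 10p. Rearranging, 14p = 266, hence p* = 19.
Plugging p* into demand: q* = 230 - 4(19) = 154.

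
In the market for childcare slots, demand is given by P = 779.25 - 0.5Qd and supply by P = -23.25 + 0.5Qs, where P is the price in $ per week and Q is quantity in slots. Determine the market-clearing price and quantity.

Inverting to quantity form: Qd = 1558.5 - 2P and Qs = 46.5 + 2P.
Set Qd = Qs: 1558.5 - 2P = 46.5 + 2P, so 1512 = 4P and P* = 378.
Substitute back: Q* = 1558.5 - 2(378) = 802.5.

P* = 378, Q* = 802.5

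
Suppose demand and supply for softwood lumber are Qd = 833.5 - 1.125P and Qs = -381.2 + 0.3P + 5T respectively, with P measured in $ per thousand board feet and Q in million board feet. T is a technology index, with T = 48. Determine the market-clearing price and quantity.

With T = 48, supply is Qs = -141.2 + 0.3P.
Equating demand and supply, 833.5 - 1.125P = -141.2 + 0.3P gives 1.425P = 974.7, so P* = 684.
Plugging P* into demand: Q* = 833.5 - 1.125(684) = 64.

P* = 684, Q* = 64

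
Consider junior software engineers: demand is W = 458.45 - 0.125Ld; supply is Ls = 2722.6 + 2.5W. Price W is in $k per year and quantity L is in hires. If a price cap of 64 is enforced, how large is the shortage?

Shortage = 273

In direct form, Ld = 3667.6 - 8W.
Evaluating both curves at the ceiling price 64 gives Ld = 3155.6, Ls = 2882.6.
Shortage = Ld - Ls = 3155.6 - 2882.6 = 273.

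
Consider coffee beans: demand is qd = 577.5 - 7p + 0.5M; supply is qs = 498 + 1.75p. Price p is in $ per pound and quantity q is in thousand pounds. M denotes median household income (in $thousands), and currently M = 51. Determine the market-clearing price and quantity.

With M = 51, demand is qd = 603 - 7p.
Set qd = qs: 603 - 7p = 498 + 1.75p, so 105 = 8.75p and p* = 12.
Substitute back: q* = 603 - 7(12) = 519.

p* = 12, q* = 519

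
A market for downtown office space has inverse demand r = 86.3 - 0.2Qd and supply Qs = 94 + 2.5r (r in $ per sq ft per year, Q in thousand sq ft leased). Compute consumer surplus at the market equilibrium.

Consumer surplus = 4264.225

Solving each curve for Q: Qd = 431.5 - 5r.
Equating demand and supply, 431.5 - 5r = 94 + 2.5r gives 7.5r = 337.5, so r* = 45.
Plugging r* into demand: Q* = 431.5 - 5(45) = 206.5.
Demand choke price (Qd = 0): r = 431.5/5 = 86.3. Consumer surplus = ½ × (86.3 - 45) × 206.5 = 4264.225.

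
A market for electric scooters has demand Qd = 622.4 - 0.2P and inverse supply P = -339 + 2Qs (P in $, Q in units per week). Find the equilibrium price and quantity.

P* = 647, Q* = 493

Rewriting in direct form: Qs = 169.5 + 0.5P.
Equating demand and supply, 622.4 - 0.2P = 169.5 + 0.5P gives 0.7P = 452.9, so P* = 647.
From the demand curve, Q* = 622.4 - 0.2(647) = 493.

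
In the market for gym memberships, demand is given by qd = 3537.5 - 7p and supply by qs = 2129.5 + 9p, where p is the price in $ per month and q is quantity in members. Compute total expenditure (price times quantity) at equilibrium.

Total expenditure = 257092

Set qd = qs: 3537.5 - 7p = 2129.5 + 9p, so 1408 = 16p and p* = 88.
Plugging p* into demand: q* = 3537.5 - 7(88) = 2921.5.
Total expenditure = p* × q* = 88 × 2921.5 = 257092.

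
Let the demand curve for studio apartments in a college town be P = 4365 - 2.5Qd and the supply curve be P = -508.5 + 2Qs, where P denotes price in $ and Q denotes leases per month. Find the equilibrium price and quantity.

P* = 1657.5, Q* = 1083

In direct form, Qd = 1746 - 0.4P and Qs = 254.25 + 0.5P.
Set Qd = Qs: 1746 - 0.4P = 254.25 + 0.5P, so 1491.75 = 0.9P and P* = 1657.5.
Substitute back: Q* = 1746 - 0.4(1657.5) = 1083.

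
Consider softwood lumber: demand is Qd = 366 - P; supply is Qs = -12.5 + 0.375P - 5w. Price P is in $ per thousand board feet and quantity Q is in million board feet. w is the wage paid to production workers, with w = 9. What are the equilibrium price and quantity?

P* = 308, Q* = 58

With w = 9, supply is Qs = -57.5 + 0.375P.
At equilibrium Qd = Qs, so 366 - P = -57.5 + 0.375P; collecting terms, 423.5 = 1.375P and P* = 308.
Plugging P* into demand: Q* = 366 - 308 = 58.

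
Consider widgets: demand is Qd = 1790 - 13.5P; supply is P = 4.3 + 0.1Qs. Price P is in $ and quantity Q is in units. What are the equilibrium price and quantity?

P* = 78, Q* = 737

Rewriting in direct form: Qs = -43 + 10P.
At equilibrium Qd = Qs, so 1790 - 13.5P = -43 + 10P; collecting terms, 1833 = 23.5P and P* = 78.
From the demand curve, Q* = 1790 - 13.5(78) = 737.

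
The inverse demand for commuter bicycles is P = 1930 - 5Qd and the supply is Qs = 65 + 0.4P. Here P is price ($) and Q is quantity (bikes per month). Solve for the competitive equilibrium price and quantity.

Solving each curve for Q: Qd = 386 - 0.2P.
The market clears where 386 - 0.2P = 65 + 0.4P. Rearranging, 0.6P = 321, hence P* = 535.
From the demand curve, Q* = 386 - 0.2(535) = 279.

P* = 535, Q* = 279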